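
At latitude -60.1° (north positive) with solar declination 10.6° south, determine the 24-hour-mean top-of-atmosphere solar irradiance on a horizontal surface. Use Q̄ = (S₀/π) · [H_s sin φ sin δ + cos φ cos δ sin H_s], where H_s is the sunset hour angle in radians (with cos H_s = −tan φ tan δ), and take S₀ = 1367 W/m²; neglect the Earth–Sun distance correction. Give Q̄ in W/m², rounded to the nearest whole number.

cos H_s = −tan(-60.1°) · tan(-10.6°) = -0.3255, so H_s = arccos(-0.3255) = 109.00°. In radians, H_s = 1.9024.
H_s sin φ sin δ = 1.9024 × -0.8669 × -0.1840 = 0.3035.
cos φ cos δ sin H_s = 0.4985 × 0.9829 × 0.9455 = 0.4633.
Q̄ = (1367/π) × (0.3035 + 0.4633) = 435.13 × 0.7668 = 333.66 W/m².

334 W/m²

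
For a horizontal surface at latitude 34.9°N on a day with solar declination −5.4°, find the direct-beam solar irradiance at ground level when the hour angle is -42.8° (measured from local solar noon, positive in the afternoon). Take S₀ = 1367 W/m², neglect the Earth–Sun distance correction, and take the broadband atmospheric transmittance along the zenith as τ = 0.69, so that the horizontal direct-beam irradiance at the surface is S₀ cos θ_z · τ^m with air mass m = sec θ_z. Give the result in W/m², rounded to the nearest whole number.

377 W/m²

cos θ_z = sin φ sin δ + cos φ cos δ cos H = (0.5721)(-0.0941) + (0.8202)(0.9956)(0.7337) = 0.5453.
Air mass m = 1/cos θ_z = 1/0.5453 = 1.834; τ^m = 0.69^1.834 = 0.5063.
Surface direct beam = 1367 × 0.5453 × 0.5063 = 377.41 W/m².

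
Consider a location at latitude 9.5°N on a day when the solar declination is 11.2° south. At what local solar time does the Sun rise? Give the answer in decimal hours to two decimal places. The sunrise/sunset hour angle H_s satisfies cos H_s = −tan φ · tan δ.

6.13 h

−tan φ tan δ = −(0.1673)(-0.1980) = 0.0331; H_s = arccos(0.0331) = 88.10°.
Sunrise is at 12 − H_s/15 = 12 − 5.873 = 6.127 h local solar time.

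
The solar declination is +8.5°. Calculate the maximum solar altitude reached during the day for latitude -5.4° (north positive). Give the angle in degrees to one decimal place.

At local solar noon the hour angle is zero, so the elevation is 90° − |φ − δ| = 90° − |-5.4° − (8.5°)| = 90° − 13.9° = 76.1°.

76.1°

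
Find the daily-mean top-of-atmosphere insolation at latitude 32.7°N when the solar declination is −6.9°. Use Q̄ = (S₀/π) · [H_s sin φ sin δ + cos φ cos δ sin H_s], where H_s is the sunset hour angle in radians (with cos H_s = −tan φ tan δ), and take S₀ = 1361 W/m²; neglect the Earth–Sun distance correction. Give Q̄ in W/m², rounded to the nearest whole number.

319 W/m²

The sunset hour angle satisfies cos H_s = −tan φ tan δ = 0.0777, giving H_s = 85.54°. In radians, H_s = 1.4930.
H_s sin φ sin δ = 1.4930 × 0.5402 × -0.1201 = -0.0969.
cos φ cos δ sin H_s = 0.8415 × 0.9928 × 0.9970 = 0.8329.
Q̄ = (1361/π) × (-0.0969 + 0.8329) = 433.22 × 0.7360 = 318.85 W/m².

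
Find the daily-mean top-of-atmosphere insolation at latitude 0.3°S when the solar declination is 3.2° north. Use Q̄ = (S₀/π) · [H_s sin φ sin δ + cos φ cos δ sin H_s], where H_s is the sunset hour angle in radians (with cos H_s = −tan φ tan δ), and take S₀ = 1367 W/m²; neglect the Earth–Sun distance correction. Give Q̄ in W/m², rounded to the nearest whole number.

The sunset hour angle satisfies cos H_s = −tan φ tan δ = 0.0003, giving H_s = 89.98°. In radians, H_s = 1.5704.
H_s sin φ sin δ = 1.5704 × -0.0052 × 0.0558 = -0.0005.
cos φ cos δ sin H_s = 1.0000 × 0.9984 × 1.0000 = 0.9984.
Q̄ = (1367/π) × (-0.0005 + 0.9984) = 435.13 × 0.9979 = 434.22 W/m².

434 W/m²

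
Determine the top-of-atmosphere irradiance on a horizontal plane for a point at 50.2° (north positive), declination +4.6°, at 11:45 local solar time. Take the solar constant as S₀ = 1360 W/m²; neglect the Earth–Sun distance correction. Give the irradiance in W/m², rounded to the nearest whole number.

Hour angle H = 15° × (11.75 − 12) = -3.75°.
cos θ_z = sin(50.2°) sin(4.6°) + cos(50.2°) cos(4.6°) cos(-3.75°) = 0.0616 + 0.6367 = 0.6983.
Top-of-atmosphere irradiance = S₀ cos θ_z = 1360 × 0.6983 = 949.69 W/m².

950 W/m²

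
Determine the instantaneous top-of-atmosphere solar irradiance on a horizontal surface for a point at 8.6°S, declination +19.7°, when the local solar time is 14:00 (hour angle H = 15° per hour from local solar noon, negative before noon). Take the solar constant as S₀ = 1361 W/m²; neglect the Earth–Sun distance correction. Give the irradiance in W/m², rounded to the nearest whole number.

Hour angle H = 15° × (14 − 12) = 30.00°.
With φ = -8.6°, δ = 19.7°, H = 30.00°: sin φ sin δ = -0.0504, cos φ cos δ cos H = 0.8062, so cos θ_z = 0.7558.
Top-of-atmosphere irradiance = S₀ cos θ_z = 1361 × 0.7558 = 1028.64 W/m².

1029 W/m²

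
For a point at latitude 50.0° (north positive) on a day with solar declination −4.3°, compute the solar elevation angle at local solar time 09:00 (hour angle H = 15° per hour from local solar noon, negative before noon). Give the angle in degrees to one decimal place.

Hour angle H = 15° × (9 − 12) = -45.00°.
With φ = 50.0°, δ = -4.3°, H = -45.00°: sin φ sin δ = -0.0574, cos φ cos δ cos H = 0.4532, so cos θ_z = 0.3958.
θ_z = arccos(0.3958) = 66.68°, so the elevation is 90° − 66.68° = 23.32°.

23.3°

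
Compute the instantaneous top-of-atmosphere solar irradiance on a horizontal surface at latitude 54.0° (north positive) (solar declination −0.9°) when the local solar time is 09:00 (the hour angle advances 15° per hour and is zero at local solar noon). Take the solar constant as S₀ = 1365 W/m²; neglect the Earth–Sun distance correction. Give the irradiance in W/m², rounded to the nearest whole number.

550 W/m²

Hour angle H = 15° × (9 − 12) = -45.00°.
With φ = 54.0°, δ = -0.9°, H = -45.00°: sin φ sin δ = -0.0127, cos φ cos δ cos H = 0.4156, so cos θ_z = 0.4029.
Top-of-atmosphere irradiance = S₀ cos θ_z = 1365 × 0.4029 = 549.96 W/m².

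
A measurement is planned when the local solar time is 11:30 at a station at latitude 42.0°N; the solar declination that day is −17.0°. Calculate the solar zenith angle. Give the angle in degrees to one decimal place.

59.4°

Hour angle H = 15° × (11.5 − 12) = -7.50°.
cos θ_z = sin φ sin δ + cos φ cos δ cos H = (0.6691)(-0.2924) + (0.7431)(0.9563)(0.9914) = 0.5089.
θ_z = arccos(0.5089) = 59.41°.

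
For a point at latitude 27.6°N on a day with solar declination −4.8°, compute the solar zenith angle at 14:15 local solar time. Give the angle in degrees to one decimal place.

Hour angle H = 15° × (14.25 − 12) = 33.75°.
cos θ_z = sin(27.6°) sin(-4.8°) + cos(27.6°) cos(-4.8°) cos(33.75°) = -0.0388 + 0.7343 = 0.6955.
θ_z = arccos(0.6955) = 45.93°.

45.9°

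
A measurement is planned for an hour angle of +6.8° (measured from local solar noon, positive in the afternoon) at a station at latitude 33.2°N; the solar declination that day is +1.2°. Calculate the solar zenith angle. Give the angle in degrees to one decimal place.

32.6°

With φ = 33.2°, δ = 1.2°, H = 6.80°: sin φ sin δ = 0.0115, cos φ cos δ cos H = 0.8307, so cos θ_z = 0.8422.
θ_z = arccos(0.8422) = 32.63°.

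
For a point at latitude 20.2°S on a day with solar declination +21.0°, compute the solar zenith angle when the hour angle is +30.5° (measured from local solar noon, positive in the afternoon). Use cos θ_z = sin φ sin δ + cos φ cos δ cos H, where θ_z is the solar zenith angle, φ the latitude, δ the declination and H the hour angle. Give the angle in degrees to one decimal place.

50.9°

cos θ_z = sin φ sin δ + cos φ cos δ cos H = (-0.3453)(0.3584) + (0.9385)(0.9336)(0.8616) = 0.6312.
θ_z = arccos(0.6312) = 50.86°.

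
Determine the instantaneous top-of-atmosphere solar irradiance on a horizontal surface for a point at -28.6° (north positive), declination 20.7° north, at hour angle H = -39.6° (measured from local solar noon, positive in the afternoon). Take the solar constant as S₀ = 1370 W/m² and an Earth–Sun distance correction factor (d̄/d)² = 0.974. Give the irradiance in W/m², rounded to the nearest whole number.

619 W/m²

With φ = -28.6°, δ = 20.7°, H = -39.60°: sin φ sin δ = -0.1692, cos φ cos δ cos H = 0.6328, so cos θ_z = 0.4636.
Top-of-atmosphere irradiance = S₀ (d̄/d)² cos θ_z = 1370 × 0.974 × 0.4636 = 618.62 W/m².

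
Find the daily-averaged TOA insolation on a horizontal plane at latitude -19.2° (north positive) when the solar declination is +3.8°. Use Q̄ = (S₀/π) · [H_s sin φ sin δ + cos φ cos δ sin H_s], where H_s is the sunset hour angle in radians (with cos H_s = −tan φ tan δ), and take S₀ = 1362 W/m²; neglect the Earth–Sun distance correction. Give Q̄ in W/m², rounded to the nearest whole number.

394 W/m²

cos H_s = −tan(-19.2°) · tan(3.8°) = 0.0231, so H_s = arccos(0.0231) = 88.68°. In radians, H_s = 1.5478.
H_s sin φ sin δ = 1.5478 × -0.3289 × 0.0663 = -0.0338.
cos φ cos δ sin H_s = 0.9444 × 0.9978 × 0.9997 = 0.9420.
Q̄ = (1362/π) × (-0.0338 + 0.9420) = 433.54 × 0.9082 = 393.74 W/m².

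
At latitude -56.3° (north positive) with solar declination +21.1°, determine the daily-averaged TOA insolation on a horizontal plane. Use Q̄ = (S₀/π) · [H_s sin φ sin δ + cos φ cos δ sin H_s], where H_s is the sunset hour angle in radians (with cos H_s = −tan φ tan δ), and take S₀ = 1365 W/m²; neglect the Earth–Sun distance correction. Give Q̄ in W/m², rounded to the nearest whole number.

59 W/m²

−tan φ tan δ = −(-1.4994)(0.3859) = 0.5786; H_s = arccos(0.5786) = 54.65°. In radians, H_s = 0.9538.
H_s sin φ sin δ = 0.9538 × -0.8320 × 0.3600 = -0.2857.
cos φ cos δ sin H_s = 0.5548 × 0.9330 × 0.8156 = 0.4222.
Q̄ = (1365/π) × (-0.2857 + 0.4222) = 434.49 × 0.1365 = 59.31 W/m².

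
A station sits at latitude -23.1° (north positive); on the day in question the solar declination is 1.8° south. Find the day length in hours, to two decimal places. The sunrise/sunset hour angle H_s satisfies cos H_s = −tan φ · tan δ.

12.10 hours

The sunset hour angle satisfies cos H_s = −tan φ tan δ = -0.0134, giving H_s = 90.77°.
Day length = 2 H_s / 15° h⁻¹ = 181.54° / 15 = 12.103 h.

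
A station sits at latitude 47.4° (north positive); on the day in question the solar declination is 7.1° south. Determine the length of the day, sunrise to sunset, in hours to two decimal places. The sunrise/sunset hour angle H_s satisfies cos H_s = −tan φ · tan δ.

10.96 hours

−tan φ tan δ = −(1.0875)(-0.1246) = 0.1355; H_s = arccos(0.1355) = 82.21°.
Day length = 2 H_s / 15° h⁻¹ = 164.42° / 15 = 10.961 h.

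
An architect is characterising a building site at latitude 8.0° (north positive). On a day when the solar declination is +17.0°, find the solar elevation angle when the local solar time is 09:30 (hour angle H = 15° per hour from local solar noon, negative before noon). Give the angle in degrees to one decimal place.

Hour angle H = 15° × (9.5 − 12) = -37.50°.
cos θ_z = sin φ sin δ + cos φ cos δ cos H = (0.1392)(0.2924) + (0.9903)(0.9563)(0.7934) = 0.7921.
θ_z = arccos(0.7921) = 37.62°, so the elevation is 90° − 37.62° = 52.38°.

52.4°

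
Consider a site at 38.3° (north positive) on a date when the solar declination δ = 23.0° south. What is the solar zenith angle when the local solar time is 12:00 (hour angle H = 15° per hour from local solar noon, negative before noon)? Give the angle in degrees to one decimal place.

61.3°

Hour angle H = 15° × (12 − 12) = 0.00°.
cos θ_z = sin φ sin δ + cos φ cos δ cos H = (0.6198)(-0.3907) + (0.7848)(0.9205)(1.0000) = 0.4803.
θ_z = arccos(0.4803) = 61.30°.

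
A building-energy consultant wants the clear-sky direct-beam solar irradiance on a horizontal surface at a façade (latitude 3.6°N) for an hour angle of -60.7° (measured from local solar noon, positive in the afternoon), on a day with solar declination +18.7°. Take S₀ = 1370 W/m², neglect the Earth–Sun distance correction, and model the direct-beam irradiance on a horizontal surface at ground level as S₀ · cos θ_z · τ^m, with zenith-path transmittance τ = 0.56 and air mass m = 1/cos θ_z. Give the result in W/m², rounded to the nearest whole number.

199 W/m²

cos θ_z = sin(3.6°) sin(18.7°) + cos(3.6°) cos(18.7°) cos(-60.70°) = 0.0201 + 0.4626 = 0.4827.
Air mass m = 1/cos θ_z = 1/0.4827 = 2.072; τ^m = 0.56^2.072 = 0.3008.
Surface direct beam = 1370 × 0.4827 × 0.3008 = 198.92 W/m².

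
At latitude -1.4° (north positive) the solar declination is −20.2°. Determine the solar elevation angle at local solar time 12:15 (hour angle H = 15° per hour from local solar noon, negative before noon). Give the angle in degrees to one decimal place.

Hour angle H = 15° × (12.25 − 12) = 3.75°.
cos θ_z = sin(-1.4°) sin(-20.2°) + cos(-1.4°) cos(-20.2°) cos(3.75°) = 0.0084 + 0.9362 = 0.9446.
θ_z = arccos(0.9446) = 19.16°, so the elevation is 90° − 19.16° = 70.84°.

70.8°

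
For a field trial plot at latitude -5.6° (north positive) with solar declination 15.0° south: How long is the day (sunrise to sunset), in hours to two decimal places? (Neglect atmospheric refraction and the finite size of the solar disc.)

12.20 hours

cos H_s = −tan(-5.6°) · tan(-15.0°) = -0.0263, so H_s = arccos(-0.0263) = 91.51°.
Day length = 2 H_s / 15° h⁻¹ = 183.02° / 15 = 12.201 h.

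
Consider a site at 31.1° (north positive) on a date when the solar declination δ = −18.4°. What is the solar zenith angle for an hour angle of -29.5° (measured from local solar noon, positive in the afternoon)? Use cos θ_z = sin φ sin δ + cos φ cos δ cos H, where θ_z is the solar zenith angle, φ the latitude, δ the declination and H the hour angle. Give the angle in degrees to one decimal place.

57.0°

cos θ_z = sin(31.1°) sin(-18.4°) + cos(31.1°) cos(-18.4°) cos(-29.50°) = -0.1630 + 0.7072 = 0.5442.
θ_z = arccos(0.5442) = 57.03°.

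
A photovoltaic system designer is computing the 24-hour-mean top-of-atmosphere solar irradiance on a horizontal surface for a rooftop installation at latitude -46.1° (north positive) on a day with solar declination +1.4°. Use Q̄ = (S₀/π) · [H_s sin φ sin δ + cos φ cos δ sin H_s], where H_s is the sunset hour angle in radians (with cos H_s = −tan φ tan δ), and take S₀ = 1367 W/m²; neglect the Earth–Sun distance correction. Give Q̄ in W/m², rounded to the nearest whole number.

cos H_s = −tan(-46.1°) · tan(1.4°) = 0.0254, so H_s = arccos(0.0254) = 88.54°. In radians, H_s = 1.5453.
H_s sin φ sin δ = 1.5453 × -0.7206 × 0.0244 = -0.0272.
cos φ cos δ sin H_s = 0.6934 × 0.9997 × 0.9997 = 0.6930.
Q̄ = (1367/π) × (-0.0272 + 0.6930) = 435.13 × 0.6658 = 289.71 W/m².

290 W/m²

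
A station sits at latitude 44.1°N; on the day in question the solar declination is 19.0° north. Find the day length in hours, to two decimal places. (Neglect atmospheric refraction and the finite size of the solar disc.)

cos H_s = −tan(44.1°) · tan(19.0°) = -0.3337, so H_s = arccos(-0.3337) = 109.49°.
Day length = 2 H_s / 15° h⁻¹ = 218.98° / 15 = 14.599 h.

14.60 hours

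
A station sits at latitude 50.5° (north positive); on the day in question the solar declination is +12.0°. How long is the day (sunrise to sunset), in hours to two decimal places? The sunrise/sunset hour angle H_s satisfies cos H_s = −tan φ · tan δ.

13.99 hours

The sunset hour angle satisfies cos H_s = −tan φ tan δ = -0.2579, giving H_s = 104.95°.
Day length = 2 H_s / 15° h⁻¹ = 209.90° / 15 = 13.993 h.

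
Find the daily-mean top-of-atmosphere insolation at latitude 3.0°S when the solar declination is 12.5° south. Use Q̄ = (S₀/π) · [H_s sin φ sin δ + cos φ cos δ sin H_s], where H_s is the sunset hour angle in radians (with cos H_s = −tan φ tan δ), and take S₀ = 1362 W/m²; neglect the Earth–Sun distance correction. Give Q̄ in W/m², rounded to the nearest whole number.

430 W/m²

The sunset hour angle satisfies cos H_s = −tan φ tan δ = -0.0116, giving H_s = 90.66°. In radians, H_s = 1.5823.
H_s sin φ sin δ = 1.5823 × -0.0523 × -0.2164 = 0.0179.
cos φ cos δ sin H_s = 0.9986 × 0.9763 × 0.9999 = 0.9748.
Q̄ = (1362/π) × (0.0179 + 0.9748) = 433.54 × 0.9927 = 430.38 W/m².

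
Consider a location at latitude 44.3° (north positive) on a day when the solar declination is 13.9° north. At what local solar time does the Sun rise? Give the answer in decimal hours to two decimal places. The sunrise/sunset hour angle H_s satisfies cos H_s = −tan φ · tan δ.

−tan φ tan δ = −(0.9759)(0.2475) = -0.2415; H_s = arccos(-0.2415) = 103.98°.
Sunrise is at 12 − H_s/15 = 12 − 6.932 = 5.068 h local solar time.

5.07 h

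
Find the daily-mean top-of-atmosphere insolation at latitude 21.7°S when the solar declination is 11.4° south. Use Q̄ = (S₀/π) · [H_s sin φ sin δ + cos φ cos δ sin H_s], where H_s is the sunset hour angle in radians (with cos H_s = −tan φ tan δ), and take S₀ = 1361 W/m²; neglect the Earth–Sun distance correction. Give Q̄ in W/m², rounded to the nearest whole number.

446 W/m²

cos H_s = −tan(-21.7°) · tan(-11.4°) = -0.0802, so H_s = arccos(-0.0802) = 94.60°. In radians, H_s = 1.6511.
H_s sin φ sin δ = 1.6511 × -0.3697 × -0.1977 = 0.1207.
cos φ cos δ sin H_s = 0.9291 × 0.9803 × 0.9968 = 0.9079.
Q̄ = (1361/π) × (0.1207 + 0.9079) = 433.22 × 1.0286 = 445.61 W/m².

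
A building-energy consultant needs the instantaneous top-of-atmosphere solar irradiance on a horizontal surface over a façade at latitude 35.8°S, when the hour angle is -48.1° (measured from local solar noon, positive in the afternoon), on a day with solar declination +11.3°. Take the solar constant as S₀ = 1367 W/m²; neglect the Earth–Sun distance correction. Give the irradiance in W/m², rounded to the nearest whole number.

cos θ_z = sin φ sin δ + cos φ cos δ cos H = (-0.5850)(0.1959) + (0.8111)(0.9806)(0.6678) = 0.4165.
Top-of-atmosphere irradiance = S₀ cos θ_z = 1367 × 0.4165 = 569.36 W/m².

569 W/m²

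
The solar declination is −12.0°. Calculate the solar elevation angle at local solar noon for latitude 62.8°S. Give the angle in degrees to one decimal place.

At local solar noon the hour angle is zero, so the elevation is 90° − |φ − δ| = 90° − |-62.8° − (-12.0°)| = 90° − 50.8° = 39.2°.

39.2°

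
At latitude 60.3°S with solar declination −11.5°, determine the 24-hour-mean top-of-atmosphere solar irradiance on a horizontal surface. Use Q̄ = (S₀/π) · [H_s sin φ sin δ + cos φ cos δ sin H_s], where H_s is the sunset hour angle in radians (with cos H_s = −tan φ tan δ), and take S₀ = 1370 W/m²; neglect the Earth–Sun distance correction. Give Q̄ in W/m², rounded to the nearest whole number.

344 W/m²

The sunset hour angle satisfies cos H_s = −tan φ tan δ = -0.3567, giving H_s = 110.90°. In radians, H_s = 1.9356.
H_s sin φ sin δ = 1.9356 × -0.8686 × -0.1994 = 0.3352.
cos φ cos δ sin H_s = 0.4955 × 0.9799 × 0.9342 = 0.4536.
Q̄ = (1370/π) × (0.3352 + 0.4536) = 436.08 × 0.7888 = 343.98 W/m².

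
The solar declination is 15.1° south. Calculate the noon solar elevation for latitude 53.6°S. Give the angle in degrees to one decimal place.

51.5°

At local solar noon the hour angle is zero, so the elevation is 90° − |φ − δ| = 90° − |-53.6° − (-15.1°)| = 90° − 38.5° = 51.5°.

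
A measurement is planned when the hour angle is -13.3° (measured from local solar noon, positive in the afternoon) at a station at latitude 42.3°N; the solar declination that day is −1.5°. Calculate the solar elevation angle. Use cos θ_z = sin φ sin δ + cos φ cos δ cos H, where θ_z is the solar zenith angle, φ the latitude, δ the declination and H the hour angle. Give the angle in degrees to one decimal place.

44.6°

With φ = 42.3°, δ = -1.5°, H = -13.30°: sin φ sin δ = -0.0176, cos φ cos δ cos H = 0.7195, so cos θ_z = 0.7019.
θ_z = arccos(0.7019) = 45.42°, so the elevation is 90° − 45.42° = 44.58°.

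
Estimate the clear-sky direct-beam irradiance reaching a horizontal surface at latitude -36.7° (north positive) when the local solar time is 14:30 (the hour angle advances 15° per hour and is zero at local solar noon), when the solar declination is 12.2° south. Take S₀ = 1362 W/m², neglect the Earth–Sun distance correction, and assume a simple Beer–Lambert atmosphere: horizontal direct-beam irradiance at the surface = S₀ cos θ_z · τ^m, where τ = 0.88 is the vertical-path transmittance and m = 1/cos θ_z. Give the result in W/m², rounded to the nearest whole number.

Hour angle H = 15° × (14.5 − 12) = 37.50°.
cos θ_z = sin(-36.7°) sin(-12.2°) + cos(-36.7°) cos(-12.2°) cos(37.50°) = 0.1263 + 0.6217 = 0.7480.
Air mass m = 1/cos θ_z = 1/0.7480 = 1.337; τ^m = 0.88^1.337 = 0.8429.
Surface direct beam = 1362 × 0.7480 × 0.8429 = 858.73 W/m².

859 W/m²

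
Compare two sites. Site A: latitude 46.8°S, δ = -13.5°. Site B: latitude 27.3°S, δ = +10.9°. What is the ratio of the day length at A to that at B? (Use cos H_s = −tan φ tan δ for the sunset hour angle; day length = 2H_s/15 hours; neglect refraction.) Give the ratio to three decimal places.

A: H_s = arccos(−tan -46.8° · tan -13.5°) = 104.81°, so 2H_s/15 = 13.9747 h.
B: H_s = arccos(−tan -27.3° · tan 10.9°) = 84.30°, so 2H_s/15 = 11.2400 h.
Ratio A/B = 13.9747 / 11.2400 = 1.2433.

1.243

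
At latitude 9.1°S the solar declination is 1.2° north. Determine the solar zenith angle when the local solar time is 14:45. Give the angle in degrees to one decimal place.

42.4°

Hour angle H = 15° × (14.75 − 12) = 41.25°.
cos θ_z = sin φ sin δ + cos φ cos δ cos H = (-0.1582)(0.0209) + (0.9874)(0.9998)(0.7518) = 0.7389.
θ_z = arccos(0.7389) = 42.36°.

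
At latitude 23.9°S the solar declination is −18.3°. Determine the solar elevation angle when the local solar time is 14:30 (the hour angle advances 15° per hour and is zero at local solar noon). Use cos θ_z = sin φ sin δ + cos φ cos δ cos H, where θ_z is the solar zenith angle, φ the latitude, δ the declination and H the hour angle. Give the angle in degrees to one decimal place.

Hour angle H = 15° × (14.5 − 12) = 37.50°.
cos θ_z = sin φ sin δ + cos φ cos δ cos H = (-0.4051)(-0.3140) + (0.9143)(0.9494)(0.7934) = 0.8159.
θ_z = arccos(0.8159) = 35.32°, so the elevation is 90° − 35.32° = 54.68°.

54.7°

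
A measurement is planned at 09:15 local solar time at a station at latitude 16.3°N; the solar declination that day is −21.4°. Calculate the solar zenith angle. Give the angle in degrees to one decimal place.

Hour angle H = 15° × (9.25 − 12) = -41.25°.
cos θ_z = sin(16.3°) sin(-21.4°) + cos(16.3°) cos(-21.4°) cos(-41.25°) = -0.1024 + 0.6719 = 0.5695.
θ_z = arccos(0.5695) = 55.28°.

55.3°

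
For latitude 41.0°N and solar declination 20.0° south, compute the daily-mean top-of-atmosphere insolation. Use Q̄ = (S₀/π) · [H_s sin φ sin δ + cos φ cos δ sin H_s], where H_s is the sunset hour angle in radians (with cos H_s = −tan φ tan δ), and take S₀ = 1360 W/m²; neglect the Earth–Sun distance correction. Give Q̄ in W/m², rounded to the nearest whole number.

The sunset hour angle satisfies cos H_s = −tan φ tan δ = 0.3164, giving H_s = 71.55°. In radians, H_s = 1.2488.
H_s sin φ sin δ = 1.2488 × 0.6561 × -0.3420 = -0.2802.
cos φ cos δ sin H_s = 0.7547 × 0.9397 × 0.9486 = 0.6727.
Q̄ = (1360/π) × (-0.2802 + 0.6727) = 432.90 × 0.3925 = 169.91 W/m².

170 W/m²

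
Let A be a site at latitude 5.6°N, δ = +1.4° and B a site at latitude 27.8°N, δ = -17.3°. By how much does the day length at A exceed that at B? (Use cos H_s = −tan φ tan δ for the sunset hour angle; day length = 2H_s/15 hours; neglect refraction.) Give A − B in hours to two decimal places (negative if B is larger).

+1.28 h

A: H_s = arccos(−tan 5.6° · tan 1.4°) = 90.14°, so 2H_s/15 = 12.0187 h.
B: H_s = arccos(−tan 27.8° · tan -17.3°) = 80.55°, so 2H_s/15 = 10.7400 h.
A − B = 12.0187 − 10.7400 = 1.2787 h.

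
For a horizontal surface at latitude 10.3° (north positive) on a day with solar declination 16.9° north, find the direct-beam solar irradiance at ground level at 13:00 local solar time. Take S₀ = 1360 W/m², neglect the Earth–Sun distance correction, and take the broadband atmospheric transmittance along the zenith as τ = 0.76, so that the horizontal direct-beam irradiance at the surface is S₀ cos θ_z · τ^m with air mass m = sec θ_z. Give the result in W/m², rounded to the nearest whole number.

983 W/m²

Hour angle H = 15° × (13 − 12) = 15.00°.
With φ = 10.3°, δ = 16.9°, H = 15.00°: sin φ sin δ = 0.0520, cos φ cos δ cos H = 0.9093, so cos θ_z = 0.9613.
Air mass m = 1/cos θ_z = 1/0.9613 = 1.040; τ^m = 0.76^1.040 = 0.7517.
Surface direct beam = 1360 × 0.9613 × 0.7517 = 982.75 W/m².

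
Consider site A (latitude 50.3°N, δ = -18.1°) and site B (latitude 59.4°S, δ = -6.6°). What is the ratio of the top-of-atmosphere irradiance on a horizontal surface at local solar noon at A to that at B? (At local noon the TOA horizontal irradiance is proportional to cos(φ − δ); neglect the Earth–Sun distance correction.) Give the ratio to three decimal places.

A: cos θ_z = cos(50.3° − (-18.1°)) = 0.3681.
B: cos θ_z = cos(-59.4° − (-6.6°)) = 0.6046.
Ratio A/B = 0.3681 / 0.6046 = 0.6088.

0.609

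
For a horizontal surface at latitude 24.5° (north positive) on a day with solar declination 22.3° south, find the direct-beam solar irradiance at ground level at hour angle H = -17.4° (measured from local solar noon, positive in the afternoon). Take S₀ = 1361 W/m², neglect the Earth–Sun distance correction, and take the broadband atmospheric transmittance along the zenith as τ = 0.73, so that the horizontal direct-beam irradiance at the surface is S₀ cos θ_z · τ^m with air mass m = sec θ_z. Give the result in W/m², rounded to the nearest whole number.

540 W/m²

cos θ_z = sin(24.5°) sin(-22.3°) + cos(24.5°) cos(-22.3°) cos(-17.40°) = -0.1574 + 0.8034 = 0.6460.
Air mass m = 1/cos θ_z = 1/0.6460 = 1.548; τ^m = 0.73^1.548 = 0.6144.
Surface direct beam = 1361 × 0.6460 × 0.6144 = 540.18 W/m².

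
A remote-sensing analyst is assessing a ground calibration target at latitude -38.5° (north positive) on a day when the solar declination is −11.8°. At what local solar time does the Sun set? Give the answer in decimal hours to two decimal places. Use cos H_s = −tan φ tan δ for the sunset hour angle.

18.64 h

−tan φ tan δ = −(-0.7954)(-0.2089) = -0.1662; H_s = arccos(-0.1662) = 99.57°.
Sunset is at 12 + H_s/15 = 12 + 6.638 = 18.638 h local solar time.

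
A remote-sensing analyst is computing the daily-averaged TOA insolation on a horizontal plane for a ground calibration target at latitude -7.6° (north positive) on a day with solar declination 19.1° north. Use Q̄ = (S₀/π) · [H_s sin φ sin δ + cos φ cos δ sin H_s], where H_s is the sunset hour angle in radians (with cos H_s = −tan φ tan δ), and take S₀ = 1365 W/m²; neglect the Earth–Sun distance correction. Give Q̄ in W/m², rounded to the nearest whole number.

378 W/m²

cos H_s = −tan(-7.6°) · tan(19.1°) = 0.0462, so H_s = arccos(0.0462) = 87.35°. In radians, H_s = 1.5245.
H_s sin φ sin δ = 1.5245 × -0.1323 × 0.3272 = -0.0660.
cos φ cos δ sin H_s = 0.9912 × 0.9449 × 0.9989 = 0.9356.
Q̄ = (1365/π) × (-0.0660 + 0.9356) = 434.49 × 0.8696 = 377.83 W/m².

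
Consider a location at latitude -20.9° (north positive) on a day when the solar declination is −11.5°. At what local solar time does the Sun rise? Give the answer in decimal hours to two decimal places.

The sunset hour angle satisfies cos H_s = −tan φ tan δ = -0.0777, giving H_s = 94.46°.
Sunrise is at 12 − H_s/15 = 12 − 6.297 = 5.703 h local solar time.

5.70 h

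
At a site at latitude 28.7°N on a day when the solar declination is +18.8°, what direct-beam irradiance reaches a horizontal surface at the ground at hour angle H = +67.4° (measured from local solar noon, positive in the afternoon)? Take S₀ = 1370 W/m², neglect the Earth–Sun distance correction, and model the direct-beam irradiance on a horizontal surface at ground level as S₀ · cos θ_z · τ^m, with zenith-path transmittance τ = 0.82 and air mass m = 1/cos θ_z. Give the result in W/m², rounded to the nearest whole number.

427 W/m²

cos θ_z = sin φ sin δ + cos φ cos δ cos H = (0.4802)(0.3223) + (0.8771)(0.9466)(0.3843) = 0.4738.
Air mass m = 1/cos θ_z = 1/0.4738 = 2.111; τ^m = 0.82^2.111 = 0.6578.
Surface direct beam = 1370 × 0.4738 × 0.6578 = 426.98 W/m².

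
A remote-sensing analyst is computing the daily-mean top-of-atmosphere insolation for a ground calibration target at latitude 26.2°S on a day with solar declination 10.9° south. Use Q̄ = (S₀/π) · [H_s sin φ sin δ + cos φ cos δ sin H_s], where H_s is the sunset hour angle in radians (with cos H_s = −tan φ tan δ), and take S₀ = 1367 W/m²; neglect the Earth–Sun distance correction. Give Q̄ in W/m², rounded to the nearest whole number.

−tan φ tan δ = −(-0.4921)(-0.1926) = -0.0948; H_s = arccos(-0.0948) = 95.44°. In radians, H_s = 1.6657.
H_s sin φ sin δ = 1.6657 × -0.4415 × -0.1891 = 0.1391.
cos φ cos δ sin H_s = 0.8973 × 0.9820 × 0.9955 = 0.8772.
Q̄ = (1367/π) × (0.1391 + 0.8772) = 435.13 × 1.0163 = 442.22 W/m².

442 W/m²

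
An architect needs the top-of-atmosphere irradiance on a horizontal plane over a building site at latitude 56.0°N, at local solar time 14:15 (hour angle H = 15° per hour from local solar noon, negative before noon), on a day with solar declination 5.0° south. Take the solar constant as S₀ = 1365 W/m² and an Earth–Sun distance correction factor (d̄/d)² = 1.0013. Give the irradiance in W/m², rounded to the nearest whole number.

Hour angle H = 15° × (14.25 − 12) = 33.75°.
cos θ_z = sin(56.0°) sin(-5.0°) + cos(56.0°) cos(-5.0°) cos(33.75°) = -0.0723 + 0.4632 = 0.3909.
Top-of-atmosphere irradiance = S₀ (d̄/d)² cos θ_z = 1365 × 1.0013 × 0.3909 = 534.27 W/m².

534 W/m²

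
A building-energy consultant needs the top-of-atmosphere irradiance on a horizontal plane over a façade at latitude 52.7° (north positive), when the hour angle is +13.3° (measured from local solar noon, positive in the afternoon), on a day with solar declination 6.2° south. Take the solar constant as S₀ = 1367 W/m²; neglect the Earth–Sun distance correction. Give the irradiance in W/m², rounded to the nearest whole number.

684 W/m²

With φ = 52.7°, δ = -6.2°, H = 13.30°: sin φ sin δ = -0.0859, cos φ cos δ cos H = 0.5863, so cos θ_z = 0.5004.
Top-of-atmosphere irradiance = S₀ cos θ_z = 1367 × 0.5004 = 684.05 W/m².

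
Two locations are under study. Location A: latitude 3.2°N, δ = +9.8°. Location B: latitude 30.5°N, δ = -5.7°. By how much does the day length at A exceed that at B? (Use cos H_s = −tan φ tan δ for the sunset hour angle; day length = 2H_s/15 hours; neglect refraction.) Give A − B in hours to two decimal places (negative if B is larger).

+0.52 h

A: H_s = arccos(−tan 3.2° · tan 9.8°) = 90.55°, so 2H_s/15 = 12.0733 h.
B: H_s = arccos(−tan 30.5° · tan -5.7°) = 86.63°, so 2H_s/15 = 11.5507 h.
A − B = 12.0733 − 11.5507 = 0.5226 h.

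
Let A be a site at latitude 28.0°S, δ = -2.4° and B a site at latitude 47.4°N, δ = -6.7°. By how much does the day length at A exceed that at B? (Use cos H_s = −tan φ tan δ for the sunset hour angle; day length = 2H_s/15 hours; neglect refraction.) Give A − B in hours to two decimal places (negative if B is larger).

+1.15 h

A: H_s = arccos(−tan -28.0° · tan -2.4°) = 91.28°, so 2H_s/15 = 12.1707 h.
B: H_s = arccos(−tan 47.4° · tan -6.7°) = 82.66°, so 2H_s/15 = 11.0213 h.
A − B = 12.1707 − 11.0213 = 1.1494 h.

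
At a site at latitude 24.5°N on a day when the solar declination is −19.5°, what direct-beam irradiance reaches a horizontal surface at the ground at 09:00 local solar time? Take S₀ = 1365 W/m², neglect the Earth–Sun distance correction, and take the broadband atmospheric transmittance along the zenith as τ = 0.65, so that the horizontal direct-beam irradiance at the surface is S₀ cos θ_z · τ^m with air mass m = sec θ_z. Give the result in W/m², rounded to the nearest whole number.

Hour angle H = 15° × (9 − 12) = -45.00°.
With φ = 24.5°, δ = -19.5°, H = -45.00°: sin φ sin δ = -0.1384, cos φ cos δ cos H = 0.6065, so cos θ_z = 0.4681.
Air mass m = 1/cos θ_z = 1/0.4681 = 2.136; τ^m = 0.65^2.136 = 0.3985.
Surface direct beam = 1365 × 0.4681 × 0.3985 = 254.62 W/m².

255 W/m²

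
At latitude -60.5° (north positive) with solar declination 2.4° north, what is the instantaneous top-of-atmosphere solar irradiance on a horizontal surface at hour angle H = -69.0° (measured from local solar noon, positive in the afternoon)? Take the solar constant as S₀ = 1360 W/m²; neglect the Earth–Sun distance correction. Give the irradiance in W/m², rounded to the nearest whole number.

cos θ_z = sin(-60.5°) sin(2.4°) + cos(-60.5°) cos(2.4°) cos(-69.00°) = -0.0364 + 0.1763 = 0.1399.
Top-of-atmosphere irradiance = S₀ cos θ_z = 1360 × 0.1399 = 190.26 W/m².

190 W/m²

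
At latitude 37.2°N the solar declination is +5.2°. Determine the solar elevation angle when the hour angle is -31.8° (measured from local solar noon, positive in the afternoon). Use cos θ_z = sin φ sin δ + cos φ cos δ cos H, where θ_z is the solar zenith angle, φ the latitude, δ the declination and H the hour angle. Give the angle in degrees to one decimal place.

With φ = 37.2°, δ = 5.2°, H = -31.80°: sin φ sin δ = 0.0548, cos φ cos δ cos H = 0.6742, so cos θ_z = 0.7290.
θ_z = arccos(0.7290) = 43.20°, so the elevation is 90° − 43.20° = 46.80°.

46.8°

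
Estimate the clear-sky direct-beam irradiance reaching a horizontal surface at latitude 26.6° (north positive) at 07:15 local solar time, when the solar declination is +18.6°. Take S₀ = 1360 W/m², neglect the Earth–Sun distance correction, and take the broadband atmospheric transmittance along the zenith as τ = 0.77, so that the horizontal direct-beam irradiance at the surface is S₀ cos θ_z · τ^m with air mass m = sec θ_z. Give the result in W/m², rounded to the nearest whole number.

Hour angle H = 15° × (7.25 − 12) = -71.25°.
cos θ_z = sin φ sin δ + cos φ cos δ cos H = (0.4478)(0.3190) + (0.8942)(0.9478)(0.3214) = 0.4152.
Air mass m = 1/cos θ_z = 1/0.4152 = 2.408; τ^m = 0.77^2.408 = 0.5329.
Surface direct beam = 1360 × 0.4152 × 0.5329 = 300.91 W/m².

301 W/m²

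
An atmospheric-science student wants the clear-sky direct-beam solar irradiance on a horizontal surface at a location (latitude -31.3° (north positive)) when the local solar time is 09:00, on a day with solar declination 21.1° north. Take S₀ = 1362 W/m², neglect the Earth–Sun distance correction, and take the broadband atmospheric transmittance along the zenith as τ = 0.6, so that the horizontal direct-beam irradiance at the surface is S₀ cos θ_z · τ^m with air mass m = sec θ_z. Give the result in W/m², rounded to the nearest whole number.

132 W/m²

Hour angle H = 15° × (9 − 12) = -45.00°.
cos θ_z = sin(-31.3°) sin(21.1°) + cos(-31.3°) cos(21.1°) cos(-45.00°) = -0.1870 + 0.5637 = 0.3767.
Air mass m = 1/cos θ_z = 1/0.3767 = 2.655; τ^m = 0.6^2.655 = 0.2576.
Surface direct beam = 1362 × 0.3767 × 0.2576 = 132.17 W/m².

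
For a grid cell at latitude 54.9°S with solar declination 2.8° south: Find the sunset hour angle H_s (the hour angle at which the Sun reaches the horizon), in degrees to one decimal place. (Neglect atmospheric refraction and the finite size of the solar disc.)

94.0°

cos H_s = −tan(-54.9°) · tan(-2.8°) = -0.0696, so H_s = arccos(-0.0696) = 93.99°.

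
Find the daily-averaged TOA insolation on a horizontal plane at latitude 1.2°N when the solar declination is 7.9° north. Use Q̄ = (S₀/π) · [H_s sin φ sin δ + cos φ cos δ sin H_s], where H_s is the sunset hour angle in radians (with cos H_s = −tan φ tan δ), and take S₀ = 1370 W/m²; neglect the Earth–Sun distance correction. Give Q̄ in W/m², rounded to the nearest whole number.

cos H_s = −tan(1.2°) · tan(7.9°) = -0.0029, so H_s = arccos(-0.0029) = 90.17°. In radians, H_s = 1.5738.
H_s sin φ sin δ = 1.5738 × 0.0209 × 0.1374 = 0.0045.
cos φ cos δ sin H_s = 0.9998 × 0.9905 × 1.0000 = 0.9903.
Q̄ = (1370/π) × (0.0045 + 0.9903) = 436.08 × 0.9948 = 433.81 W/m².

434 W/m²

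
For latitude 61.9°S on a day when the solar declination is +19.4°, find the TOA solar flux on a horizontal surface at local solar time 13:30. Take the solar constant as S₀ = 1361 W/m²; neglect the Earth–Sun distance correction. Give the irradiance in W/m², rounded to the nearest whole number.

160 W/m²

Hour angle H = 15° × (13.5 − 12) = 22.50°.
cos θ_z = sin φ sin δ + cos φ cos δ cos H = (-0.8821)(0.3322) + (0.4710)(0.9432)(0.9239) = 0.1174.
Top-of-atmosphere irradiance = S₀ cos θ_z = 1361 × 0.1174 = 159.78 W/m².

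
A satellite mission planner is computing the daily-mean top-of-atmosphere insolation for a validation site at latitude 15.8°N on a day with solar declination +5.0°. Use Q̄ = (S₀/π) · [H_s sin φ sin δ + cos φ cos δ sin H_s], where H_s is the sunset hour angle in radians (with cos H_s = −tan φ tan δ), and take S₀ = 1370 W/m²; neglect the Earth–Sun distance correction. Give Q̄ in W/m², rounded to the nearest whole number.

434 W/m²

The sunset hour angle satisfies cos H_s = −tan φ tan δ = -0.0248, giving H_s = 91.42°. In radians, H_s = 1.5956.
H_s sin φ sin δ = 1.5956 × 0.2723 × 0.0872 = 0.0379.
cos φ cos δ sin H_s = 0.9622 × 0.9962 × 0.9997 = 0.9583.
Q̄ = (1370/π) × (0.0379 + 0.9583) = 436.08 × 0.9962 = 434.42 W/m².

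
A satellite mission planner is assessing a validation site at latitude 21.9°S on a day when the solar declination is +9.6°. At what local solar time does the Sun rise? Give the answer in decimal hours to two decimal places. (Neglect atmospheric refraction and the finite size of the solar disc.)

cos H_s = −tan(-21.9°) · tan(9.6°) = 0.0680, so H_s = arccos(0.0680) = 86.10°.
Sunrise is at 12 − H_s/15 = 12 − 5.740 = 6.260 h local solar time.

6.26 h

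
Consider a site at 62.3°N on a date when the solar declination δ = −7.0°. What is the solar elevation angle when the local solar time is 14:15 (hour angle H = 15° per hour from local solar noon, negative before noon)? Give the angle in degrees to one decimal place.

16.0°

Hour angle H = 15° × (14.25 − 12) = 33.75°.
cos θ_z = sin φ sin δ + cos φ cos δ cos H = (0.8854)(-0.1219) + (0.4648)(0.9925)(0.8315) = 0.2757.
θ_z = arccos(0.2757) = 74.00°, so the elevation is 90° − 74.00° = 16.00°.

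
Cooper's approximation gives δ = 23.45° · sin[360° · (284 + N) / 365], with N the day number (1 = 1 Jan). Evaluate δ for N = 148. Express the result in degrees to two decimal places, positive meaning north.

+21.44°

360 × (284 + 148) / 365 = 426.082°; sin(426.082°) = 0.9141.
δ = 23.45 × 0.9141 = 21.436° ≈ +21.44°.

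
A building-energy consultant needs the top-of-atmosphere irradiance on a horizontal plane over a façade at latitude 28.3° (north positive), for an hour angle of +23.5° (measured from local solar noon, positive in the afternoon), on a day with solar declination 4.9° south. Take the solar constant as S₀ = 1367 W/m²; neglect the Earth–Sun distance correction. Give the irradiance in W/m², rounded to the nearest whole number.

cos θ_z = sin φ sin δ + cos φ cos δ cos H = (0.4741)(-0.0854) + (0.8805)(0.9963)(0.9171) = 0.7640.
Top-of-atmosphere irradiance = S₀ cos θ_z = 1367 × 0.7640 = 1044.39 W/m².

1044 W/m²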